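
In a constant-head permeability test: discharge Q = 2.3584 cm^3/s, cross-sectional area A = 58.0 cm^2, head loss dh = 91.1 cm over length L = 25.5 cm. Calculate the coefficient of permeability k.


Compute hydraulic gradient:
i = dh / L = 91.1 / 25.5 = 3.57255
Then apply Darcy's law:
k = Q / (A * i)
k = 2.3584 / (58.0 * 3.57255)
k = 2.3584 / 207.208
k = 0.011382 cm/s


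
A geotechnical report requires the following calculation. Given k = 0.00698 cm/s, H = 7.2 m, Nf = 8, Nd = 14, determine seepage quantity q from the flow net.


Result: 0.0002872 m^3/s per m

Derivation:
Convert k to m/s for unit consistency with H:
k = 0.00698 cm/s = 0.00698 / 100 m/s = 6.98e-05 m/s
Using q = k * H * Nf / Nd
Nf / Nd = 8 / 14 = 0.5714
q = 6.98e-05 * 7.2 * 0.5714
q = 0.0002872 m^3/s per m


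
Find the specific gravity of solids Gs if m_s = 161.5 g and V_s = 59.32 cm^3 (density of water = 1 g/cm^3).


Using Gs = m_s / (V_s * rho_w)
Since rho_w = 1 g/cm^3:
Gs = 161.5 / 59.32
Gs = 2.723


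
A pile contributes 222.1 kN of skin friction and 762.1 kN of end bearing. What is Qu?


Using Qu = Qf + Qb
Qu = 222.1 + 762.1
Qu = 984.2 kN


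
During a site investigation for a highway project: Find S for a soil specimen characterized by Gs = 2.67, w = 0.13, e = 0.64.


Using S = Gs * w / e
S = 2.67 * 0.13 / 0.64
S = 0.5423


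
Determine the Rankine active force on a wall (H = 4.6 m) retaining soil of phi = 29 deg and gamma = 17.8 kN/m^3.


Compute active earth pressure coefficient:
Ka = tan^2(45 - phi/2) = tan^2(30.5) = 0.346974
Compute active force:
Pa = 0.5 * Ka * gamma * H^2
Pa = 0.5 * 0.346974 * 17.8 * 4.6^2
Pa = 65.34 kN/m


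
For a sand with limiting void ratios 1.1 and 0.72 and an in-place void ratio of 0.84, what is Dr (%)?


Result: 68.42 %

Derivation:
Using Dr = (e_max - e) / (e_max - e_min) * 100
e_max - e = 1.1 - 0.84 = 0.26
e_max - e_min = 1.1 - 0.72 = 0.38
Dr = 0.26 / 0.38 * 100
Dr = 68.42 %


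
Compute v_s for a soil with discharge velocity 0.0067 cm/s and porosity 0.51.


Using v_s = v_d / n
v_s = 0.0067 / 0.51
v_s = 0.01314 cm/s


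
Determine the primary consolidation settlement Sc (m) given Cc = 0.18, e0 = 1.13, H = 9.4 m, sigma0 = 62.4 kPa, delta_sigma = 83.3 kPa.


Result: 0.2925 m

Derivation:
Using Sc = Cc * H / (1 + e0) * log10((sigma0 + delta_sigma) / sigma0)
Stress ratio = (62.4 + 83.3) / 62.4 = 2.33494
log10(2.33494) = 0.368275
Cc * H / (1 + e0) = 0.18 * 9.4 / (1 + 1.13) = 0.794366
Sc = 0.794366 * 0.368275
Sc = 0.2925 m


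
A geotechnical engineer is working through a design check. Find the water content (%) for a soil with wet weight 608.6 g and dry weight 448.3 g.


Using w = (m_wet - m_dry) / m_dry * 100
m_wet - m_dry = 608.6 - 448.3 = 160.3 g
w = 160.3 / 448.3 * 100
w = 35.76 %


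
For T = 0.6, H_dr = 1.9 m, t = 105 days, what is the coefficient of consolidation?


Using cv = T * H_dr^2 / t
H_dr^2 = 1.9^2 = 3.61
cv = 0.6 * 3.61 / 105
cv = 0.02063 m^2/day


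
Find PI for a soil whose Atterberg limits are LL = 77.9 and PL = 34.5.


Using PI = LL - PL
PI = 77.9 - 34.5
PI = 43.4


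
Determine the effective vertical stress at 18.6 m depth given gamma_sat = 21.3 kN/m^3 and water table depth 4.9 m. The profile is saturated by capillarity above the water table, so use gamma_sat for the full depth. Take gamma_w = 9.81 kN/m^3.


Total stress = gamma_sat * depth
sigma = 21.3 * 18.6 = 396.18 kPa
Pore water pressure u = gamma_w * (depth - d_wt)
u = 9.81 * (18.6 - 4.9) = 134.397 kPa
Effective stress = sigma - u
sigma' = 396.18 - 134.397 = 261.78 kPa


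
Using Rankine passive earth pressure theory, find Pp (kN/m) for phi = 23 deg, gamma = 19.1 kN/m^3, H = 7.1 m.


Compute passive earth pressure coefficient:
Kp = tan^2(45 + phi/2) = tan^2(56.5) = 2.282623
Compute passive force:
Pp = 0.5 * Kp * gamma * H^2
Pp = 0.5 * 2.282623 * 19.1 * 7.1^2
Pp = 1098.89 kN/m


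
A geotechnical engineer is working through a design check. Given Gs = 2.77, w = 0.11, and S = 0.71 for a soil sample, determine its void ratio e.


Result: 0.4292

Derivation:
Using the relation e = Gs * w / S
e = 2.77 * 0.11 / 0.71
e = 0.4292


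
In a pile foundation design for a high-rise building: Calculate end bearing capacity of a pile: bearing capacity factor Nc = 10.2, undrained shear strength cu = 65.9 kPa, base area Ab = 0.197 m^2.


Result: 132.42 kN

Derivation:
Using Qb = Nc * cu * Ab
Qb = 10.2 * 65.9 * 0.197
Qb = 132.42 kN


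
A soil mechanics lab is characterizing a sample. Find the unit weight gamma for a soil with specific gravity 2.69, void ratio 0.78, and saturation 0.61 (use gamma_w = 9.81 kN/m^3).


Result: 17.447 kN/m^3

Derivation:
Using gamma = gamma_w * (Gs + S*e) / (1 + e)
Numerator: Gs + S*e = 2.69 + 0.61*0.78 = 3.1658
Denominator: 1 + e = 1 + 0.78 = 1.78
gamma = 9.81 * 3.1658 / 1.78
gamma = 17.447 kN/m^3


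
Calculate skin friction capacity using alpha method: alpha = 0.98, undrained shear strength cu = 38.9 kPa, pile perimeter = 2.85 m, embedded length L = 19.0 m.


Result: 2064.31 kN

Derivation:
Using Qs = alpha * cu * perimeter * L
Qs = 0.98 * 38.9 * 2.85 * 19.0
Qs = 2064.31 kN


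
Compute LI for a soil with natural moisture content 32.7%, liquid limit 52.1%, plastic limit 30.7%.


Result: 0.093

Derivation:
First compute the plasticity index:
PI = LL - PL = 52.1 - 30.7 = 21.4
Then compute the liquidity index:
LI = (w - PL) / PI
LI = (32.7 - 30.7) / 21.4
LI = 0.093


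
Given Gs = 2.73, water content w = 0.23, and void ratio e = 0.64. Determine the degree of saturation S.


Using S = Gs * w / e
S = 2.73 * 0.23 / 0.64
S = 0.9811


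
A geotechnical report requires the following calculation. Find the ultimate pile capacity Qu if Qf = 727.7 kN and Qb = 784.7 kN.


Using Qu = Qf + Qb
Qu = 727.7 + 784.7
Qu = 1512.4 kN


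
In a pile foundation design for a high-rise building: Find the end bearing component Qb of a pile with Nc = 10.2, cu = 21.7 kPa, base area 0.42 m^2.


Result: 92.96 kN

Derivation:
Using Qb = Nc * cu * Ab
Qb = 10.2 * 21.7 * 0.42
Qb = 92.96 kN


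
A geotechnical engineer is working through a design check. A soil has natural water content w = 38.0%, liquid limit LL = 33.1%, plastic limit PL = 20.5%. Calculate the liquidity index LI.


First compute the plasticity index:
PI = LL - PL = 33.1 - 20.5 = 12.6
Then compute the liquidity index:
LI = (w - PL) / PI
LI = (38.0 - 20.5) / 12.6
LI = 1.389


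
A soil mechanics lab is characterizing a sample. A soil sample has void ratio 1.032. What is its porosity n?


Using the relation n = e / (1 + e)
n = 1.032 / (1 + 1.032)
n = 1.032 / 2.032
n = 0.5079


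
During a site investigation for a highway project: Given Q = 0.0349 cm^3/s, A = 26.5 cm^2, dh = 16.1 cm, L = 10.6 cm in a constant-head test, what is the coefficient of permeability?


Result: 0.000867 cm/s

Derivation:
Compute hydraulic gradient:
i = dh / L = 16.1 / 10.6 = 1.51887
Then apply Darcy's law:
k = Q / (A * i)
k = 0.0349 / (26.5 * 1.51887)
k = 0.0349 / 40.25
k = 0.000867 cm/s


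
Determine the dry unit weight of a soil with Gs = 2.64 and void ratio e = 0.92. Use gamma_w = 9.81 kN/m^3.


Result: 13.489 kN/m^3

Derivation:
Using gamma_d = Gs * gamma_w / (1 + e)
gamma_d = 2.64 * 9.81 / (1 + 0.92)
gamma_d = 2.64 * 9.81 / 1.92
gamma_d = 13.489 kN/m^3


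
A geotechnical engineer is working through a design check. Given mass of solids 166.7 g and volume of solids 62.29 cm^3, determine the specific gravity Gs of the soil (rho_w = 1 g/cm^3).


Using Gs = m_s / (V_s * rho_w)
Since rho_w = 1 g/cm^3:
Gs = 166.7 / 62.29
Gs = 2.676


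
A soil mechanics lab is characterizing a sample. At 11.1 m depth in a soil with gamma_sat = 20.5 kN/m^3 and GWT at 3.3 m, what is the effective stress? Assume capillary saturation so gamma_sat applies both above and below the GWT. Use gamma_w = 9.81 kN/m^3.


Total stress = gamma_sat * depth
sigma = 20.5 * 11.1 = 227.55 kPa
Pore water pressure u = gamma_w * (depth - d_wt)
u = 9.81 * (11.1 - 3.3) = 76.518 kPa
Effective stress = sigma - u
sigma' = 227.55 - 76.518 = 151.03 kPa


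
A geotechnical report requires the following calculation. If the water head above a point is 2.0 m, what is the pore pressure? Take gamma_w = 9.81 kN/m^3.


Using u = gamma_w * h_w
u = 9.81 * 2.0
u = 19.62 kPa


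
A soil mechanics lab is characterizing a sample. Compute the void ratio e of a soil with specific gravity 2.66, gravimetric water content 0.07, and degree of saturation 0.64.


Using the relation e = Gs * w / S
e = 2.66 * 0.07 / 0.64
e = 0.2909


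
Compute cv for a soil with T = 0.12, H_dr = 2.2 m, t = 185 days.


Using cv = T * H_dr^2 / t
H_dr^2 = 2.2^2 = 4.84
cv = 0.12 * 4.84 / 185
cv = 0.00314 m^2/day


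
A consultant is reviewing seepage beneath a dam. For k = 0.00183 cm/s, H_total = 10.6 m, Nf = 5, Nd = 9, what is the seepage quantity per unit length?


Convert k to m/s for unit consistency with H:
k = 0.00183 cm/s = 0.00183 / 100 m/s = 1.83e-05 m/s
Using q = k * H * Nf / Nd
Nf / Nd = 5 / 9 = 0.5556
q = 1.83e-05 * 10.6 * 0.5556
q = 0.0001078 m^3/s per m


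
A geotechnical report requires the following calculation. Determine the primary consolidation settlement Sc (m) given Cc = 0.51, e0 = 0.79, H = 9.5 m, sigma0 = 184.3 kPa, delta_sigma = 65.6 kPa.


Using Sc = Cc * H / (1 + e0) * log10((sigma0 + delta_sigma) / sigma0)
Stress ratio = (184.3 + 65.6) / 184.3 = 1.35594
log10(1.35594) = 0.132241
Cc * H / (1 + e0) = 0.51 * 9.5 / (1 + 0.79) = 2.7067
Sc = 2.7067 * 0.132241
Sc = 0.3579 m


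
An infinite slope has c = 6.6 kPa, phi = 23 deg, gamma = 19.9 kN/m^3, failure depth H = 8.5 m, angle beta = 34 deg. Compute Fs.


Using Fs = c / (gamma*H*sin(beta)*cos(beta)) + tan(phi)/tan(beta)
Cohesion contribution = 6.6 / (19.9*8.5*sin(34)*cos(34))
Cohesion contribution = 0.0841659
Friction contribution = tan(23)/tan(34) = 0.62931
Fs = 0.0841659 + 0.62931
Fs = 0.713


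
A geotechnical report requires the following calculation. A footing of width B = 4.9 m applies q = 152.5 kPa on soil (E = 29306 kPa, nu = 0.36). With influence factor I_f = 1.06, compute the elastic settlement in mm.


Using Se = q * B * (1 - nu^2) * I_f / E
1 - nu^2 = 1 - 0.36^2 = 0.8704
Se = 152.5 * 4.9 * 0.8704 * 1.06 / 29306
Se = 0.023525 m
Convert to mm: Se = 0.023525 * 1000 = 23.525 mm


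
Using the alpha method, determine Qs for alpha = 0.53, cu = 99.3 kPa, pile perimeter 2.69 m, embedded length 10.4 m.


Result: 1472.35 kN

Derivation:
Using Qs = alpha * cu * perimeter * L
Qs = 0.53 * 99.3 * 2.69 * 10.4
Qs = 1472.35 kN


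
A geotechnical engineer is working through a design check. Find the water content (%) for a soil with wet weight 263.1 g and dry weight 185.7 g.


Result: 41.68 %

Derivation:
Using w = (m_wet - m_dry) / m_dry * 100
m_wet - m_dry = 263.1 - 185.7 = 77.4 g
w = 77.4 / 185.7 * 100
w = 41.68 %


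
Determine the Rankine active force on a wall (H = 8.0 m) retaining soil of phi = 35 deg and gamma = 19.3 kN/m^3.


Compute active earth pressure coefficient:
Ka = tan^2(45 - phi/2) = tan^2(27.5) = 0.27099
Compute active force:
Pa = 0.5 * Ka * gamma * H^2
Pa = 0.5 * 0.27099 * 19.3 * 8.0^2
Pa = 167.36 kN/m


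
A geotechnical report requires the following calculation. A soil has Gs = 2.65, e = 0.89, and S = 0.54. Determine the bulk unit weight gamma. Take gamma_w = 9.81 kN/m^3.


Using gamma = gamma_w * (Gs + S*e) / (1 + e)
Numerator: Gs + S*e = 2.65 + 0.54*0.89 = 3.1306
Denominator: 1 + e = 1 + 0.89 = 1.89
gamma = 9.81 * 3.1306 / 1.89
gamma = 16.249 kN/m^3


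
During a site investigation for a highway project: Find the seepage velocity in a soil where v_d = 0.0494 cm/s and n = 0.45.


Using v_s = v_d / n
v_s = 0.0494 / 0.45
v_s = 0.10978 cm/s


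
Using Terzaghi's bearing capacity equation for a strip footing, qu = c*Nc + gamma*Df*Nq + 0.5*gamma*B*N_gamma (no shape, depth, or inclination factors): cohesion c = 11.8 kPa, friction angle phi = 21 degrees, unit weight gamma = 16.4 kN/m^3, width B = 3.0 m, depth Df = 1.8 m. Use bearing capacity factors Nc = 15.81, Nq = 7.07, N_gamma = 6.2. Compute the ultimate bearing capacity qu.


Compute qu = c*Nc + gamma*Df*Nq + 0.5*gamma*B*N_gamma
Term 1: 11.8 * 15.81 = 186.558
Term 2: 16.4 * 1.8 * 7.07 = 208.7064
Term 3: 0.5 * 16.4 * 3.0 * 6.2 = 152.52
qu = 186.558 + 208.7064 + 152.52
qu = 547.78 kPa


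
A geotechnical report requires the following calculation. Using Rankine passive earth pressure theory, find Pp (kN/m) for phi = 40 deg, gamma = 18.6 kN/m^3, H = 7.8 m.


Compute passive earth pressure coefficient:
Kp = tan^2(45 + phi/2) = tan^2(65.0) = 4.59891
Compute passive force:
Pp = 0.5 * Kp * gamma * H^2
Pp = 0.5 * 4.59891 * 18.6 * 7.8^2
Pp = 2602.12 kN/m


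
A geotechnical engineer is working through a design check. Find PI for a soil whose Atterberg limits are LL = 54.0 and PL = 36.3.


Using PI = LL - PL
PI = 54.0 - 36.3
PI = 17.7


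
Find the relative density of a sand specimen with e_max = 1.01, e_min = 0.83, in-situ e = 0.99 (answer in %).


Using Dr = (e_max - e) / (e_max - e_min) * 100
e_max - e = 1.01 - 0.99 = 0.02
e_max - e_min = 1.01 - 0.83 = 0.18
Dr = 0.02 / 0.18 * 100
Dr = 11.11 %


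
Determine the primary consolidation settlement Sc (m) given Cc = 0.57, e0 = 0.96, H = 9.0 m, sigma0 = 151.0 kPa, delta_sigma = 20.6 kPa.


Result: 0.1454 m

Derivation:
Using Sc = Cc * H / (1 + e0) * log10((sigma0 + delta_sigma) / sigma0)
Stress ratio = (151.0 + 20.6) / 151.0 = 1.13642
log10(1.13642) = 0.0555403
Cc * H / (1 + e0) = 0.57 * 9.0 / (1 + 0.96) = 2.61735
Sc = 2.61735 * 0.0555403
Sc = 0.1454 m


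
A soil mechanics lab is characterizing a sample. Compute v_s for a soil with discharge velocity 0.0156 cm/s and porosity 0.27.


Using v_s = v_d / n
v_s = 0.0156 / 0.27
v_s = 0.05778 cm/s


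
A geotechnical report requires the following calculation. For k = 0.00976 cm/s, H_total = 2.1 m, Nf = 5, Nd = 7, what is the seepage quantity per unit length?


Convert k to m/s for unit consistency with H:
k = 0.00976 cm/s = 0.00976 / 100 m/s = 9.76e-05 m/s
Using q = k * H * Nf / Nd
Nf / Nd = 5 / 7 = 0.7143
q = 9.76e-05 * 2.1 * 0.7143
q = 0.0001464 m^3/s per m


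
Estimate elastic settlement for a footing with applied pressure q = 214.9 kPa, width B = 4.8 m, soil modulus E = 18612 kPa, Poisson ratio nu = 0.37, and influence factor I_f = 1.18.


Using Se = q * B * (1 - nu^2) * I_f / E
1 - nu^2 = 1 - 0.37^2 = 0.8631
Se = 214.9 * 4.8 * 0.8631 * 1.18 / 18612
Se = 0.056445 m
Convert to mm: Se = 0.056445 * 1000 = 56.445 mm


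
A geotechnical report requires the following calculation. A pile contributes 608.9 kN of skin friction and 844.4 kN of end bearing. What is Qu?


Using Qu = Qf + Qb
Qu = 608.9 + 844.4
Qu = 1453.3 kN


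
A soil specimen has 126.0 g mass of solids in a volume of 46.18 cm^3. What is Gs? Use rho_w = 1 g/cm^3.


Result: 2.728

Derivation:
Using Gs = m_s / (V_s * rho_w)
Since rho_w = 1 g/cm^3:
Gs = 126.0 / 46.18
Gs = 2.728


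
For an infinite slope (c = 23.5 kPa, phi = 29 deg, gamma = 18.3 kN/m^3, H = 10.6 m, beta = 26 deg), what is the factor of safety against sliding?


Using Fs = c / (gamma*H*sin(beta)*cos(beta)) + tan(phi)/tan(beta)
Cohesion contribution = 23.5 / (18.3*10.6*sin(26)*cos(26))
Cohesion contribution = 0.307474
Friction contribution = tan(29)/tan(26) = 1.1365
Fs = 0.307474 + 1.1365
Fs = 1.444


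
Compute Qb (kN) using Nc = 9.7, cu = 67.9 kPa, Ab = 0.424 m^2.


Result: 279.26 kN

Derivation:
Using Qb = Nc * cu * Ab
Qb = 9.7 * 67.9 * 0.424
Qb = 279.26 kN


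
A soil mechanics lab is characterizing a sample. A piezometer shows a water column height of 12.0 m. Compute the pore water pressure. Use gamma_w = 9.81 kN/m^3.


Using u = gamma_w * h_w
u = 9.81 * 12.0
u = 117.72 kPa


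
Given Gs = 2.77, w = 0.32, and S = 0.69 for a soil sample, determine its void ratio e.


Using the relation e = Gs * w / S
e = 2.77 * 0.32 / 0.69
e = 1.2846


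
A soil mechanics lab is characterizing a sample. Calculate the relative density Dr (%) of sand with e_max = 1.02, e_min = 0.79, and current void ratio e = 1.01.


Using Dr = (e_max - e) / (e_max - e_min) * 100
e_max - e = 1.02 - 1.01 = 0.01
e_max - e_min = 1.02 - 0.79 = 0.23
Dr = 0.01 / 0.23 * 100
Dr = 4.35 %


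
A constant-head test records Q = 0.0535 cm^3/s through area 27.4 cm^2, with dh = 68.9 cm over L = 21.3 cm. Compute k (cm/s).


Result: 0.000604 cm/s

Derivation:
Compute hydraulic gradient:
i = dh / L = 68.9 / 21.3 = 3.23474
Then apply Darcy's law:
k = Q / (A * i)
k = 0.0535 / (27.4 * 3.23474)
k = 0.0535 / 88.6319
k = 0.000604 cm/s


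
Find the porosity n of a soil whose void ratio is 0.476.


Result: 0.3225

Derivation:
Using the relation n = e / (1 + e)
n = 0.476 / (1 + 0.476)
n = 0.476 / 1.476
n = 0.3225


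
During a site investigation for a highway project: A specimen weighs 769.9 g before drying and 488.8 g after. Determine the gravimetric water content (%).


Using w = (m_wet - m_dry) / m_dry * 100
m_wet - m_dry = 769.9 - 488.8 = 281.1 g
w = 281.1 / 488.8 * 100
w = 57.51 %


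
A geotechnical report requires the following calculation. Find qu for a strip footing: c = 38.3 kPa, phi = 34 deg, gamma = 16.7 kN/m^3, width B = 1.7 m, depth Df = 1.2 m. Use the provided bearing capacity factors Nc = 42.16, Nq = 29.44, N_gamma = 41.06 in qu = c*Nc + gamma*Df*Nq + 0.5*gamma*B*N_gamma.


Compute qu = c*Nc + gamma*Df*Nq + 0.5*gamma*B*N_gamma
Term 1: 38.3 * 42.16 = 1614.728
Term 2: 16.7 * 1.2 * 29.44 = 589.9776
Term 3: 0.5 * 16.7 * 1.7 * 41.06 = 582.8467
qu = 1614.728 + 589.9776 + 582.8467
qu = 2787.55 kPa


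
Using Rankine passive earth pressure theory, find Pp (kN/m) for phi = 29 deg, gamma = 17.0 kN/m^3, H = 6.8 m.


Compute passive earth pressure coefficient:
Kp = tan^2(45 + phi/2) = tan^2(59.5) = 2.88206
Compute passive force:
Pp = 0.5 * Kp * gamma * H^2
Pp = 0.5 * 2.88206 * 17.0 * 6.8^2
Pp = 1132.76 kN/m


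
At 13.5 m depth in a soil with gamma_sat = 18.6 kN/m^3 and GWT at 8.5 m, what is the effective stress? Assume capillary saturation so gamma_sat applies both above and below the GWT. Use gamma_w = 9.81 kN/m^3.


Total stress = gamma_sat * depth
sigma = 18.6 * 13.5 = 251.1 kPa
Pore water pressure u = gamma_w * (depth - d_wt)
u = 9.81 * (13.5 - 8.5) = 49.05 kPa
Effective stress = sigma - u
sigma' = 251.1 - 49.05 = 202.05 kPa


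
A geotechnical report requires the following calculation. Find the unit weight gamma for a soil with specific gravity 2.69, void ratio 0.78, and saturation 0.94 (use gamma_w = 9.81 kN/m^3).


Using gamma = gamma_w * (Gs + S*e) / (1 + e)
Numerator: Gs + S*e = 2.69 + 0.94*0.78 = 3.4232
Denominator: 1 + e = 1 + 0.78 = 1.78
gamma = 9.81 * 3.4232 / 1.78
gamma = 18.866 kN/m^3


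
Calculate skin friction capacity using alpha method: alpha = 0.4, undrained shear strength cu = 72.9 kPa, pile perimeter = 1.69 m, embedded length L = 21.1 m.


Using Qs = alpha * cu * perimeter * L
Qs = 0.4 * 72.9 * 1.69 * 21.1
Qs = 1039.82 kN


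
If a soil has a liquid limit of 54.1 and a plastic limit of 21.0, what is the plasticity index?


Result: 33.1

Derivation:
Using PI = LL - PL
PI = 54.1 - 21.0
PI = 33.1


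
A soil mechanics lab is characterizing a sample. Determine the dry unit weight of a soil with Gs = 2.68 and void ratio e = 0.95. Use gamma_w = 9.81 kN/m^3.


Using gamma_d = Gs * gamma_w / (1 + e)
gamma_d = 2.68 * 9.81 / (1 + 0.95)
gamma_d = 2.68 * 9.81 / 1.95
gamma_d = 13.482 kN/m^3


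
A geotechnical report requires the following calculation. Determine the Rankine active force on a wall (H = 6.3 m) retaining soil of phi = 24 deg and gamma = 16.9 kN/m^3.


Compute active earth pressure coefficient:
Ka = tan^2(45 - phi/2) = tan^2(33.0) = 0.42173
Compute active force:
Pa = 0.5 * Ka * gamma * H^2
Pa = 0.5 * 0.42173 * 16.9 * 6.3^2
Pa = 141.44 kN/m


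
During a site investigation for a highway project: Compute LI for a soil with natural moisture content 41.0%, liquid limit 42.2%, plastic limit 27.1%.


Result: 0.921

Derivation:
First compute the plasticity index:
PI = LL - PL = 42.2 - 27.1 = 15.1
Then compute the liquidity index:
LI = (w - PL) / PI
LI = (41.0 - 27.1) / 15.1
LI = 0.921


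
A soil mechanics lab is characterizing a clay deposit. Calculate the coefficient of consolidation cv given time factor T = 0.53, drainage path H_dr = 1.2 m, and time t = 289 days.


Result: 0.00264 m^2/day

Derivation:
Using cv = T * H_dr^2 / t
H_dr^2 = 1.2^2 = 1.44
cv = 0.53 * 1.44 / 289
cv = 0.00264 m^2/day


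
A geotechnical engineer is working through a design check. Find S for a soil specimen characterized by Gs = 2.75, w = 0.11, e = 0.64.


Using S = Gs * w / e
S = 2.75 * 0.11 / 0.64
S = 0.4727


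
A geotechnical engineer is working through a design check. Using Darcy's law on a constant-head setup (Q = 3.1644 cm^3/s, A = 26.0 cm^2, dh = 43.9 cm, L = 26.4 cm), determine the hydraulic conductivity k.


Result: 0.073191 cm/s

Derivation:
Compute hydraulic gradient:
i = dh / L = 43.9 / 26.4 = 1.66288
Then apply Darcy's law:
k = Q / (A * i)
k = 3.1644 / (26.0 * 1.66288)
k = 3.1644 / 43.2348
k = 0.073191 cm/s


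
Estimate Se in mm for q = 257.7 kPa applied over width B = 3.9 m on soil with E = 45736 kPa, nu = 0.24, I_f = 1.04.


Result: 21.537 mm

Derivation:
Using Se = q * B * (1 - nu^2) * I_f / E
1 - nu^2 = 1 - 0.24^2 = 0.9424
Se = 257.7 * 3.9 * 0.9424 * 1.04 / 45736
Se = 0.021537 m
Convert to mm: Se = 0.021537 * 1000 = 21.537 mm


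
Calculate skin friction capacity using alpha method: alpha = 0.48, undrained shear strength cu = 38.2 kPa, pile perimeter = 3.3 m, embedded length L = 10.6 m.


Result: 641.39 kN

Derivation:
Using Qs = alpha * cu * perimeter * L
Qs = 0.48 * 38.2 * 3.3 * 10.6
Qs = 641.39 kN


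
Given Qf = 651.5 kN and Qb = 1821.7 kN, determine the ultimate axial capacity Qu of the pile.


Result: 2473.2 kN

Derivation:
Using Qu = Qf + Qb
Qu = 651.5 + 1821.7
Qu = 2473.2 kN


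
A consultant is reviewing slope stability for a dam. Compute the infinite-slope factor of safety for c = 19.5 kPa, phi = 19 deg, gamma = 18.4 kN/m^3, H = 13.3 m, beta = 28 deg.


Using Fs = c / (gamma*H*sin(beta)*cos(beta)) + tan(phi)/tan(beta)
Cohesion contribution = 19.5 / (18.4*13.3*sin(28)*cos(28))
Cohesion contribution = 0.19223
Friction contribution = tan(19)/tan(28) = 0.647586
Fs = 0.19223 + 0.647586
Fs = 0.84


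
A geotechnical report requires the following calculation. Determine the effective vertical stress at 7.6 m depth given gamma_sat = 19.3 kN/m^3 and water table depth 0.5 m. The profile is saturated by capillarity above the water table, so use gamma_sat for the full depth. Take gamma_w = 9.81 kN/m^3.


Result: 77.03 kPa

Derivation:
Total stress = gamma_sat * depth
sigma = 19.3 * 7.6 = 146.68 kPa
Pore water pressure u = gamma_w * (depth - d_wt)
u = 9.81 * (7.6 - 0.5) = 69.651 kPa
Effective stress = sigma - u
sigma' = 146.68 - 69.651 = 77.03 kPa


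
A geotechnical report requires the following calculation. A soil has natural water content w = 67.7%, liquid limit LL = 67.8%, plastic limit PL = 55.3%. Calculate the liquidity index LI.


First compute the plasticity index:
PI = LL - PL = 67.8 - 55.3 = 12.5
Then compute the liquidity index:
LI = (w - PL) / PI
LI = (67.7 - 55.3) / 12.5
LI = 0.992


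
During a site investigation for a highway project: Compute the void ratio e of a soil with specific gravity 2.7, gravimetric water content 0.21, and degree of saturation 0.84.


Result: 0.675

Derivation:
Using the relation e = Gs * w / S
e = 2.7 * 0.21 / 0.84
e = 0.675


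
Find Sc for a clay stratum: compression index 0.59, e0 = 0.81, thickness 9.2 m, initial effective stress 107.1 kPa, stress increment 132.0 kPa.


Using Sc = Cc * H / (1 + e0) * log10((sigma0 + delta_sigma) / sigma0)
Stress ratio = (107.1 + 132.0) / 107.1 = 2.23249
log10(2.23249) = 0.34879
Cc * H / (1 + e0) = 0.59 * 9.2 / (1 + 0.81) = 2.9989
Sc = 2.9989 * 0.34879
Sc = 1.046 m


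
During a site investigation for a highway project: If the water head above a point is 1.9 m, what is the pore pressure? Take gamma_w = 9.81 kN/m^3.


Using u = gamma_w * h_w
u = 9.81 * 1.9
u = 18.64 kPa


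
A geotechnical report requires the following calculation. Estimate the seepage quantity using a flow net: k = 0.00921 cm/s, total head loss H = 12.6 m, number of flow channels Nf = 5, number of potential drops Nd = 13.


Convert k to m/s for unit consistency with H:
k = 0.00921 cm/s = 0.00921 / 100 m/s = 9.21e-05 m/s
Using q = k * H * Nf / Nd
Nf / Nd = 5 / 13 = 0.3846
q = 9.21e-05 * 12.6 * 0.3846
q = 0.0004463 m^3/s per m


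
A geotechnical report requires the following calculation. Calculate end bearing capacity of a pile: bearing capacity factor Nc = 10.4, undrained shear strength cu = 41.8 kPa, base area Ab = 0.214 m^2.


Result: 93.03 kN

Derivation:
Using Qb = Nc * cu * Ab
Qb = 10.4 * 41.8 * 0.214
Qb = 93.03 kN


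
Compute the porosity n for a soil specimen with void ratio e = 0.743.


Result: 0.4263

Derivation:
Using the relation n = e / (1 + e)
n = 0.743 / (1 + 0.743)
n = 0.743 / 1.743
n = 0.4263


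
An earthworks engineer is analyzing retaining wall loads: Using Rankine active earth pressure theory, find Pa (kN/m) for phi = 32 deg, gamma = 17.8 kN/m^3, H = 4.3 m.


Compute active earth pressure coefficient:
Ka = tan^2(45 - phi/2) = tan^2(29.0) = 0.307259
Compute active force:
Pa = 0.5 * Ka * gamma * H^2
Pa = 0.5 * 0.307259 * 17.8 * 4.3^2
Pa = 50.56 kN/m


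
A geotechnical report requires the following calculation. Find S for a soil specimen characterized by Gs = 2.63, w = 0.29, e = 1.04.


Using S = Gs * w / e
S = 2.63 * 0.29 / 1.04
S = 0.7334


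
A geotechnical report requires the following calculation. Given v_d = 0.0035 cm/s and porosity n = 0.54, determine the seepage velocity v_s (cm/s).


Using v_s = v_d / n
v_s = 0.0035 / 0.54
v_s = 0.00648 cm/s


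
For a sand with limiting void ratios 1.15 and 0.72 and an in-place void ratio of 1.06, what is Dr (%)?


Using Dr = (e_max - e) / (e_max - e_min) * 100
e_max - e = 1.15 - 1.06 = 0.09
e_max - e_min = 1.15 - 0.72 = 0.43
Dr = 0.09 / 0.43 * 100
Dr = 20.93 %


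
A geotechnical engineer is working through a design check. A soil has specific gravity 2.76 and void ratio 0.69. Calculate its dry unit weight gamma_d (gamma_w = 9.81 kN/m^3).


Using gamma_d = Gs * gamma_w / (1 + e)
gamma_d = 2.76 * 9.81 / (1 + 0.69)
gamma_d = 2.76 * 9.81 / 1.69
gamma_d = 16.021 kN/m^3


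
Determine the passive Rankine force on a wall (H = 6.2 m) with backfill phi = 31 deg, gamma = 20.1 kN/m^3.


Compute passive earth pressure coefficient:
Kp = tan^2(45 + phi/2) = tan^2(60.5) = 3.124035
Compute passive force:
Pp = 0.5 * Kp * gamma * H^2
Pp = 0.5 * 3.124035 * 20.1 * 6.2^2
Pp = 1206.88 kN/m


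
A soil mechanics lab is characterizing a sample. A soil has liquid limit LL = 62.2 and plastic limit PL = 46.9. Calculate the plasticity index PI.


Using PI = LL - PL
PI = 62.2 - 46.9
PI = 15.3


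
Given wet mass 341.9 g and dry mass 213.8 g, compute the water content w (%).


Result: 59.92 %

Derivation:
Using w = (m_wet - m_dry) / m_dry * 100
m_wet - m_dry = 341.9 - 213.8 = 128.1 g
w = 128.1 / 213.8 * 100
w = 59.92 %


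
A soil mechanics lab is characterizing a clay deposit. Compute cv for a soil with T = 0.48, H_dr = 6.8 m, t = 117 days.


Result: 0.1897 m^2/day

Derivation:
Using cv = T * H_dr^2 / t
H_dr^2 = 6.8^2 = 46.24
cv = 0.48 * 46.24 / 117
cv = 0.1897 m^2/day


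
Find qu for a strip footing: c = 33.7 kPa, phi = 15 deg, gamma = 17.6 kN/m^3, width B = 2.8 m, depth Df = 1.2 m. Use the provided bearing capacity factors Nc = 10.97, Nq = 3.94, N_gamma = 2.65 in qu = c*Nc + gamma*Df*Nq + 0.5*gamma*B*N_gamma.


Compute qu = c*Nc + gamma*Df*Nq + 0.5*gamma*B*N_gamma
Term 1: 33.7 * 10.97 = 369.689
Term 2: 17.6 * 1.2 * 3.94 = 83.2128
Term 3: 0.5 * 17.6 * 2.8 * 2.65 = 65.296
qu = 369.689 + 83.2128 + 65.296
qu = 518.2 kPa


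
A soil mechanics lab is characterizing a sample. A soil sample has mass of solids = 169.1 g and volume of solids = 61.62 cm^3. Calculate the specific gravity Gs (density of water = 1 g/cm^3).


Using Gs = m_s / (V_s * rho_w)
Since rho_w = 1 g/cm^3:
Gs = 169.1 / 61.62
Gs = 2.744


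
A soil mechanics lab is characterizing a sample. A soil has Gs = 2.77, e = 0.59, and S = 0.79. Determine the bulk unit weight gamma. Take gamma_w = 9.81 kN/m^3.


Using gamma = gamma_w * (Gs + S*e) / (1 + e)
Numerator: Gs + S*e = 2.77 + 0.79*0.59 = 3.2361
Denominator: 1 + e = 1 + 0.59 = 1.59
gamma = 9.81 * 3.2361 / 1.59
gamma = 19.966 kN/m^3


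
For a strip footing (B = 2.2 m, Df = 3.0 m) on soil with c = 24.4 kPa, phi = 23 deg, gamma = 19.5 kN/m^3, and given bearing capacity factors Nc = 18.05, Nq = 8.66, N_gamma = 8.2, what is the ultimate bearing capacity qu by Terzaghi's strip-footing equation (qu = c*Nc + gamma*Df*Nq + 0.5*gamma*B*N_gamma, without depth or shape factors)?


Compute qu = c*Nc + gamma*Df*Nq + 0.5*gamma*B*N_gamma
Term 1: 24.4 * 18.05 = 440.42
Term 2: 19.5 * 3.0 * 8.66 = 506.61
Term 3: 0.5 * 19.5 * 2.2 * 8.2 = 175.89
qu = 440.42 + 506.61 + 175.89
qu = 1122.92 kPa


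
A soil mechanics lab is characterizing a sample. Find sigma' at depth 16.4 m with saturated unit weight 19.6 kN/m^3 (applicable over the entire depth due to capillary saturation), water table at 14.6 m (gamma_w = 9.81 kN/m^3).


Total stress = gamma_sat * depth
sigma = 19.6 * 16.4 = 321.44 kPa
Pore water pressure u = gamma_w * (depth - d_wt)
u = 9.81 * (16.4 - 14.6) = 17.658 kPa
Effective stress = sigma - u
sigma' = 321.44 - 17.658 = 303.78 kPa


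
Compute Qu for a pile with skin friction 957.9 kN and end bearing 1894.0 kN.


Using Qu = Qf + Qb
Qu = 957.9 + 1894.0
Qu = 2851.9 kN


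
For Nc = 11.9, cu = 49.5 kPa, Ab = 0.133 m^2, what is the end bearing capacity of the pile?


Using Qb = Nc * cu * Ab
Qb = 11.9 * 49.5 * 0.133
Qb = 78.34 kN


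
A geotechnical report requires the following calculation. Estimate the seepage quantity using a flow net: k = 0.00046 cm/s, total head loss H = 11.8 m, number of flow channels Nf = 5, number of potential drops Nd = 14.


Result: 1.939e-05 m^3/s per m

Derivation:
Convert k to m/s for unit consistency with H:
k = 0.00046 cm/s = 0.00046 / 100 m/s = 4.6e-06 m/s
Using q = k * H * Nf / Nd
Nf / Nd = 5 / 14 = 0.3571
q = 4.6e-06 * 11.8 * 0.3571
q = 1.939e-05 m^3/s per m


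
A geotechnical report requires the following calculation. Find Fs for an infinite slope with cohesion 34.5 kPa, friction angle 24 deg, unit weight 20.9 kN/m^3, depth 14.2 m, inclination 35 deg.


Using Fs = c / (gamma*H*sin(beta)*cos(beta)) + tan(phi)/tan(beta)
Cohesion contribution = 34.5 / (20.9*14.2*sin(35)*cos(35))
Cohesion contribution = 0.247416
Friction contribution = tan(24)/tan(35) = 0.635852
Fs = 0.247416 + 0.635852
Fs = 0.883


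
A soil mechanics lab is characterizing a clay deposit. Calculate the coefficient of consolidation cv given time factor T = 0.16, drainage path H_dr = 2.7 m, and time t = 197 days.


Result: 0.00592 m^2/day

Derivation:
Using cv = T * H_dr^2 / t
H_dr^2 = 2.7^2 = 7.29
cv = 0.16 * 7.29 / 197
cv = 0.00592 m^2/day


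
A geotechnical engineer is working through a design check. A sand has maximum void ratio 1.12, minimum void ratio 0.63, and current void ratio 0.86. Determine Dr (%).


Using Dr = (e_max - e) / (e_max - e_min) * 100
e_max - e = 1.12 - 0.86 = 0.26
e_max - e_min = 1.12 - 0.63 = 0.49
Dr = 0.26 / 0.49 * 100
Dr = 53.06 %


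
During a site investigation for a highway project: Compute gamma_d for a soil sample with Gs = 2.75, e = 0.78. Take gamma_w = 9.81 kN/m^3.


Result: 15.156 kN/m^3

Derivation:
Using gamma_d = Gs * gamma_w / (1 + e)
gamma_d = 2.75 * 9.81 / (1 + 0.78)
gamma_d = 2.75 * 9.81 / 1.78
gamma_d = 15.156 kN/m^3


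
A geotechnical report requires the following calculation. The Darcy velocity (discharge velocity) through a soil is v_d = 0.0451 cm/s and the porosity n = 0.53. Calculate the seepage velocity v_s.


Using v_s = v_d / n
v_s = 0.0451 / 0.53
v_s = 0.08509 cm/s


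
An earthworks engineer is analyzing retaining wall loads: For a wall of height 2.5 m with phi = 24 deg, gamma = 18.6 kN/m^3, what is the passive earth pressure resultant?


Compute passive earth pressure coefficient:
Kp = tan^2(45 + phi/2) = tan^2(57.0) = 2.371184
Compute passive force:
Pp = 0.5 * Kp * gamma * H^2
Pp = 0.5 * 2.371184 * 18.6 * 2.5^2
Pp = 137.83 kN/m


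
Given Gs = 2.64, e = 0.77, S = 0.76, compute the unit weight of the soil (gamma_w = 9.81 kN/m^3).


Using gamma = gamma_w * (Gs + S*e) / (1 + e)
Numerator: Gs + S*e = 2.64 + 0.76*0.77 = 3.2252
Denominator: 1 + e = 1 + 0.77 = 1.77
gamma = 9.81 * 3.2252 / 1.77
gamma = 17.875 kN/m^3


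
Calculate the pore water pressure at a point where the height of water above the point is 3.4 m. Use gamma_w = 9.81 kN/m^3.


Using u = gamma_w * h_w
u = 9.81 * 3.4
u = 33.35 kPa


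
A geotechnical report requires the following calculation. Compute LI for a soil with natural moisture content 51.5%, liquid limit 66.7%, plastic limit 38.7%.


Result: 0.457

Derivation:
First compute the plasticity index:
PI = LL - PL = 66.7 - 38.7 = 28.0
Then compute the liquidity index:
LI = (w - PL) / PI
LI = (51.5 - 38.7) / 28.0
LI = 0.457


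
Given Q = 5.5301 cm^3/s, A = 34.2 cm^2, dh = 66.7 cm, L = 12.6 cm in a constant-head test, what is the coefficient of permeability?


Result: 0.030546 cm/s

Derivation:
Compute hydraulic gradient:
i = dh / L = 66.7 / 12.6 = 5.29365
Then apply Darcy's law:
k = Q / (A * i)
k = 5.5301 / (34.2 * 5.29365)
k = 5.5301 / 181.043
k = 0.030546 cm/s


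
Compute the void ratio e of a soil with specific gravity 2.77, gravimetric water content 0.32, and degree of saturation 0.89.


Using the relation e = Gs * w / S
e = 2.77 * 0.32 / 0.89
e = 0.996


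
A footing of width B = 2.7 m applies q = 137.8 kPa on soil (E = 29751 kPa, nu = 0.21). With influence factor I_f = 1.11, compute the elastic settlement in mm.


Using Se = q * B * (1 - nu^2) * I_f / E
1 - nu^2 = 1 - 0.21^2 = 0.9559
Se = 137.8 * 2.7 * 0.9559 * 1.11 / 29751
Se = 0.013269 m
Convert to mm: Se = 0.013269 * 1000 = 13.269 mm


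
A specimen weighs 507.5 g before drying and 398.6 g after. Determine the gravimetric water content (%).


Using w = (m_wet - m_dry) / m_dry * 100
m_wet - m_dry = 507.5 - 398.6 = 108.9 g
w = 108.9 / 398.6 * 100
w = 27.32 %


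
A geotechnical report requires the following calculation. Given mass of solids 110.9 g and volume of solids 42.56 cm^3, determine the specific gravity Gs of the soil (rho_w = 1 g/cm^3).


Using Gs = m_s / (V_s * rho_w)
Since rho_w = 1 g/cm^3:
Gs = 110.9 / 42.56
Gs = 2.606


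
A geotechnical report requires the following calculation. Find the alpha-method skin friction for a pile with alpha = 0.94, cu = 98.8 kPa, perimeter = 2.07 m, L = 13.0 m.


Result: 2499.19 kN

Derivation:
Using Qs = alpha * cu * perimeter * L
Qs = 0.94 * 98.8 * 2.07 * 13.0
Qs = 2499.19 kN


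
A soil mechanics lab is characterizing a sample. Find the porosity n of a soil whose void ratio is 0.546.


Using the relation n = e / (1 + e)
n = 0.546 / (1 + 0.546)
n = 0.546 / 1.546
n = 0.3532


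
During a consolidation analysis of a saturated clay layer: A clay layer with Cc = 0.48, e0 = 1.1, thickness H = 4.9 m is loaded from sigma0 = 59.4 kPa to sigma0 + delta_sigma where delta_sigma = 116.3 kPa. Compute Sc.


Using Sc = Cc * H / (1 + e0) * log10((sigma0 + delta_sigma) / sigma0)
Stress ratio = (59.4 + 116.3) / 59.4 = 2.95791
log10(2.95791) = 0.470985
Cc * H / (1 + e0) = 0.48 * 4.9 / (1 + 1.1) = 1.12
Sc = 1.12 * 0.470985
Sc = 0.5275 m


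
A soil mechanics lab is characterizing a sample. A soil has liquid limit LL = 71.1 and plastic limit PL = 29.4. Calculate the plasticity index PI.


Result: 41.7

Derivation:
Using PI = LL - PL
PI = 71.1 - 29.4
PI = 41.7


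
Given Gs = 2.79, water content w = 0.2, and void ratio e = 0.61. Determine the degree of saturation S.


Using S = Gs * w / e
S = 2.79 * 0.2 / 0.61
S = 0.9148


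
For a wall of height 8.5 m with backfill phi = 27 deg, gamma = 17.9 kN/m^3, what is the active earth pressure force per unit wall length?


Compute active earth pressure coefficient:
Ka = tan^2(45 - phi/2) = tan^2(31.5) = 0.375525
Compute active force:
Pa = 0.5 * Ka * gamma * H^2
Pa = 0.5 * 0.375525 * 17.9 * 8.5^2
Pa = 242.83 kN/m


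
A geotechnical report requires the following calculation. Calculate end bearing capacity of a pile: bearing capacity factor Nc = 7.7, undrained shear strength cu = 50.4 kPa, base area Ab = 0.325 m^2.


Using Qb = Nc * cu * Ab
Qb = 7.7 * 50.4 * 0.325
Qb = 126.13 kN


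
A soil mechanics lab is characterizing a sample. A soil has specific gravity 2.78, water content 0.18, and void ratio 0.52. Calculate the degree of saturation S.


Result: 0.9623

Derivation:
Using S = Gs * w / e
S = 2.78 * 0.18 / 0.52
S = 0.9623


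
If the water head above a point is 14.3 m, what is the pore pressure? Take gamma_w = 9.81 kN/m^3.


Result: 140.28 kPa

Derivation:
Using u = gamma_w * h_w
u = 9.81 * 14.3
u = 140.28 kPa


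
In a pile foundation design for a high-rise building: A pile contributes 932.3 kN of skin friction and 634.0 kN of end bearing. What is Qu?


Result: 1566.3 kN

Derivation:
Using Qu = Qf + Qb
Qu = 932.3 + 634.0
Qu = 1566.3 kN


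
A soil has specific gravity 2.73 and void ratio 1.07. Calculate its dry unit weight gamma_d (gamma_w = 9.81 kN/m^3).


Using gamma_d = Gs * gamma_w / (1 + e)
gamma_d = 2.73 * 9.81 / (1 + 1.07)
gamma_d = 2.73 * 9.81 / 2.07
gamma_d = 12.938 kN/m^3


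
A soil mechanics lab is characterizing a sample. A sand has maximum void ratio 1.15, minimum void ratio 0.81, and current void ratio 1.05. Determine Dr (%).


Using Dr = (e_max - e) / (e_max - e_min) * 100
e_max - e = 1.15 - 1.05 = 0.1
e_max - e_min = 1.15 - 0.81 = 0.34
Dr = 0.1 / 0.34 * 100
Dr = 29.41 %


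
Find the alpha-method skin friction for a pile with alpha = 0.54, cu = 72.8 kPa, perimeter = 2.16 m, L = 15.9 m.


Result: 1350.13 kN

Derivation:
Using Qs = alpha * cu * perimeter * L
Qs = 0.54 * 72.8 * 2.16 * 15.9
Qs = 1350.13 kN


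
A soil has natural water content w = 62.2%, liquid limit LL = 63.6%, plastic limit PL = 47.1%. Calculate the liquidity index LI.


Result: 0.915

Derivation:
First compute the plasticity index:
PI = LL - PL = 63.6 - 47.1 = 16.5
Then compute the liquidity index:
LI = (w - PL) / PI
LI = (62.2 - 47.1) / 16.5
LI = 0.915


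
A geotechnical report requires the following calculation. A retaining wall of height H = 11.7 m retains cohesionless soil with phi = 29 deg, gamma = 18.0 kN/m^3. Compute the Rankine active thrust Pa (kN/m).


Result: 427.48 kN/m

Derivation:
Compute active earth pressure coefficient:
Ka = tan^2(45 - phi/2) = tan^2(30.5) = 0.346974
Compute active force:
Pa = 0.5 * Ka * gamma * H^2
Pa = 0.5 * 0.346974 * 18.0 * 11.7^2
Pa = 427.48 kN/m


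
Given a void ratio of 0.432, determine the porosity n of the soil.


Using the relation n = e / (1 + e)
n = 0.432 / (1 + 0.432)
n = 0.432 / 1.432
n = 0.3017


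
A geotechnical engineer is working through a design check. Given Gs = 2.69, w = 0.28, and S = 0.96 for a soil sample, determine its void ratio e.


Using the relation e = Gs * w / S
e = 2.69 * 0.28 / 0.96
e = 0.7846


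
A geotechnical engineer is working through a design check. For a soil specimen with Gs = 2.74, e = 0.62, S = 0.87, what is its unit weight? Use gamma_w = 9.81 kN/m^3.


Result: 19.859 kN/m^3

Derivation:
Using gamma = gamma_w * (Gs + S*e) / (1 + e)
Numerator: Gs + S*e = 2.74 + 0.87*0.62 = 3.2794
Denominator: 1 + e = 1 + 0.62 = 1.62
gamma = 9.81 * 3.2794 / 1.62
gamma = 19.859 kN/m^3


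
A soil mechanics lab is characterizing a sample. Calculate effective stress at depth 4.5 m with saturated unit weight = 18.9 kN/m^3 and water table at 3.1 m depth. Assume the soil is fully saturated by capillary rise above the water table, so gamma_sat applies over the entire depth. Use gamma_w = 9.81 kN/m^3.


Result: 71.32 kPa

Derivation:
Total stress = gamma_sat * depth
sigma = 18.9 * 4.5 = 85.05 kPa
Pore water pressure u = gamma_w * (depth - d_wt)
u = 9.81 * (4.5 - 3.1) = 13.734 kPa
Effective stress = sigma - u
sigma' = 85.05 - 13.734 = 71.32 kPa
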